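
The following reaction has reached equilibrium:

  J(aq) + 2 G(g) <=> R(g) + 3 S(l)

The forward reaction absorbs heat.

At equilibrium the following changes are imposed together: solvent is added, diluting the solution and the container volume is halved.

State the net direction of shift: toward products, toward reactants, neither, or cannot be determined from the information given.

Dilution lowers every aqueous concentration by the same factor. Δn_aq = 0 − 1 = -1, so the system shifts toward the side with more dissolved moles — to the left.
Gas moles: reactants 2, products 1 (Δn_gas = -1). Compression shifts the system toward the side with fewer moles of gas — to the right.
The individual effects push in opposite directions; without quantitative information the net direction cannot be determined.

cannot be determined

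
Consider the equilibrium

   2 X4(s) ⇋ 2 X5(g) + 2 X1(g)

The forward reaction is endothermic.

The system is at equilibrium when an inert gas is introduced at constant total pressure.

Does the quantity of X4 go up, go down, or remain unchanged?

Adding inert gas at constant total pressure expands the volume and lowers every reacting partial pressure. With Δn_gas = 4 − 0 = +4, Q moves away from K toward the side with fewer gas moles, so the system shifts toward the side with more gas moles — to the right.
The net shift is to the right. X4 is a reactant, so its amount decreases.

decreases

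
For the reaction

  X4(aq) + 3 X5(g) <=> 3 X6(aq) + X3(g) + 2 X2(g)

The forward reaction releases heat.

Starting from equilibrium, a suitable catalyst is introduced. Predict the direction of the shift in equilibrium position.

A catalyst speeds both forward and reverse rates equally; it changes neither Q nor K — no shift from this change.

no shift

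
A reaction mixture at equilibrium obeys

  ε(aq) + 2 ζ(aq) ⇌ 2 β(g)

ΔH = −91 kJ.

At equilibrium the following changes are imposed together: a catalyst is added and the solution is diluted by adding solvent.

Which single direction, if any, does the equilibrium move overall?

left

A catalyst speeds both forward and reverse rates equally; it changes neither Q nor K — no shift from this change.
Dilution lowers every aqueous concentration by the same factor. Δn_aq = 0 − 3 = -3, so the system shifts toward the side with more dissolved moles — to the left.
Only the nonzero effect(s) matter; the net shift is to the left.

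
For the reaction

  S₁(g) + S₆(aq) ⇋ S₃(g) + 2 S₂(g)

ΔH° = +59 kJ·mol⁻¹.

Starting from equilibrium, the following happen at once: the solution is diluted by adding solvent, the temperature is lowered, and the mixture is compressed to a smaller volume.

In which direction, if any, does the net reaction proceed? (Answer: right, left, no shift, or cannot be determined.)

Dilution lowers every aqueous concentration by the same factor. Δn_aq = 0 − 1 = -1, so the system shifts toward the side with more dissolved moles — to the left.
The forward reaction is endothermic. Lowering T favours the exothermic direction — shift to the left.
Gas moles: reactants 1, products 3 (Δn_gas = +2). Compression shifts the system toward the side with fewer moles of gas — to the left.
All effects act in the same direction — net shift to the left.

left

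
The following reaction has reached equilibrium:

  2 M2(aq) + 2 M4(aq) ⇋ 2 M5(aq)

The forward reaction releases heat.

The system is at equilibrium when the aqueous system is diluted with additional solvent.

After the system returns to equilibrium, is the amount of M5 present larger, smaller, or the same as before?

Dilution lowers every aqueous concentration by the same factor. Δn_aq = 2 − 4 = -2, so the system shifts toward the side with more dissolved moles — to the left.
The net shift is to the left. M5 is a product, so its amount decreases.

decreases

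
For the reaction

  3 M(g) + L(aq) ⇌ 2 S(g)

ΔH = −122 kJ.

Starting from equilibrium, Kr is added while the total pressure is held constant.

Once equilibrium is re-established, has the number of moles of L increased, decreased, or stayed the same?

Adding inert gas at constant total pressure expands the volume and lowers every reacting partial pressure. With Δn_gas = 2 − 3 = -1, Q moves away from K toward the side with fewer gas moles, so the system shifts toward the side with more gas moles — to the left.
The net shift is to the left. L is a reactant, so its amount increases.

increases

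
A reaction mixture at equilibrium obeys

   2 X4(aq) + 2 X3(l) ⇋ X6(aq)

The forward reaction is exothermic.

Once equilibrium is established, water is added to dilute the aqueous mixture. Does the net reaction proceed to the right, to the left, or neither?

left

Dilution lowers every aqueous concentration by the same factor. Δn_aq = 1 − 2 = -1, so the system shifts toward the side with more dissolved moles — to the left.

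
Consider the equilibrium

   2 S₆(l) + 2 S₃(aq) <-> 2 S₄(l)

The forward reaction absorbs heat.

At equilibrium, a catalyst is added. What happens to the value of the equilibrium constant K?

unchanged

The equilibrium constant depends only on temperature. This perturbation changes neither the position of equilibrium nor K.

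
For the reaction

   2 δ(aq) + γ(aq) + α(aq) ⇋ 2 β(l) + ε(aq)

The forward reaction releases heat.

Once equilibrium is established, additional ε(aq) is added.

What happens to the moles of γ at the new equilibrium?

Adding ε (aq), a product, drives the reaction to the left.
The net shift is to the left. γ is a reactant, so its amount increases.

increases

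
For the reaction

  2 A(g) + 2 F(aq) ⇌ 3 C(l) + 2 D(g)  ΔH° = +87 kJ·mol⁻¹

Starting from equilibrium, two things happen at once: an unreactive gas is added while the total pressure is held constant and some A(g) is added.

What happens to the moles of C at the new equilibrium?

Adding inert gas at constant total pressure expands the volume, scaling every reacting partial pressure by the same factor. Δn_gas = 2 − 2 = 0, so Q is unchanged — no shift.
Adding A (g), a reactant, drives the reaction to the right.
The net shift is to the right. C is a product, so its amount increases.

increases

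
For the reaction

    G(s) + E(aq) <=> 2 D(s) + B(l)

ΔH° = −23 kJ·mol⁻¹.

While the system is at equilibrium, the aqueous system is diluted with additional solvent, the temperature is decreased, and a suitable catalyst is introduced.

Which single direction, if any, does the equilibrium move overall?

Dilution lowers every aqueous concentration by the same factor. Δn_aq = 0 − 1 = -1, so the system shifts toward the side with more dissolved moles — to the left.
The forward reaction is exothermic. Lowering T favours the exothermic direction — shift to the right.
A catalyst speeds both forward and reverse rates equally; it changes neither Q nor K — no shift from this change.
The individual effects push in opposite directions; without quantitative information the net direction cannot be determined.

cannot be determined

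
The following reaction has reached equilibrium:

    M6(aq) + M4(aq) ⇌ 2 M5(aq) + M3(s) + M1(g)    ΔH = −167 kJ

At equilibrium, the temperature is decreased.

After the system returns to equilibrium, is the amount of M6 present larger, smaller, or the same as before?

decreases

The forward reaction is exothermic. Lowering T favours the exothermic direction — shift to the right.
The net shift is to the right. M6 is a reactant, so its amount decreases.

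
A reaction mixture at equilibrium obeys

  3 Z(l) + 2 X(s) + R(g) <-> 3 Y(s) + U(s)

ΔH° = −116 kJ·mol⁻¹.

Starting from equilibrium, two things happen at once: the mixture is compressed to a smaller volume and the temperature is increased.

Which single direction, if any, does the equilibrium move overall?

cannot be determined

Gas moles: reactants 1, products 0 (Δn_gas = -1). Compression shifts the system toward the side with fewer moles of gas — to the right.
The forward reaction is exothermic. Raising T favours the endothermic direction — shift to the left.
The individual effects push in opposite directions; without quantitative information the net direction cannot be determined.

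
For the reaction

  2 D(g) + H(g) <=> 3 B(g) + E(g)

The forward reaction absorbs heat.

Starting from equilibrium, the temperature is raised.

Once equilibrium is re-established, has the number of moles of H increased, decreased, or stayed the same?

decreases

The forward reaction is endothermic. Raising T favours the endothermic direction — shift to the right.
The net shift is to the right. H is a reactant, so its amount decreases.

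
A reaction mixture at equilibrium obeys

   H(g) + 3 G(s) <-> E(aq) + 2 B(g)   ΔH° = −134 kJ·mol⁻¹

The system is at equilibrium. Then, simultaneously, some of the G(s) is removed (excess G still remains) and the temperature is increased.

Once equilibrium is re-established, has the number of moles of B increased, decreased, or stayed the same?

decreases

G is a pure solid; its activity is 1 regardless of amount, so Q is unaffected — no shift from this change.
The forward reaction is exothermic. Raising T favours the endothermic direction — shift to the left.
The net shift is to the left. B is a product, so its amount decreases.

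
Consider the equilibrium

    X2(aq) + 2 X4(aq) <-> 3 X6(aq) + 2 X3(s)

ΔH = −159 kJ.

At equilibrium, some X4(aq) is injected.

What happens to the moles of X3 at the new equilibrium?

Adding X4 (aq), a reactant, drives the reaction to the right.
The net shift is to the right. X3 is a product, so its amount increases.

increases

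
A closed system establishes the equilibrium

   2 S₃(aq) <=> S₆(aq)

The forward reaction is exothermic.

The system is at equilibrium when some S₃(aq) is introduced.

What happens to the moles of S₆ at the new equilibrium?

Adding S₃ (aq), a reactant, drives the reaction to the right.
The net shift is to the right. S₆ is a product, so its amount increases.

increases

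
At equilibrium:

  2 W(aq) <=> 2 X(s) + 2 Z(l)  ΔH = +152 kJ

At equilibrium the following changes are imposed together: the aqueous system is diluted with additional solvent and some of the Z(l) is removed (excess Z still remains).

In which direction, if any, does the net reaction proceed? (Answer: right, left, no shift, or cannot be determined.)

Dilution lowers every aqueous concentration by the same factor. Δn_aq = 0 − 2 = -2, so the system shifts toward the side with more dissolved moles — to the left.
Z is a pure liquid; its activity is 1 regardless of amount, so Q is unaffected — no shift from this change.
Only the nonzero effect(s) matter; the net shift is to the left.

left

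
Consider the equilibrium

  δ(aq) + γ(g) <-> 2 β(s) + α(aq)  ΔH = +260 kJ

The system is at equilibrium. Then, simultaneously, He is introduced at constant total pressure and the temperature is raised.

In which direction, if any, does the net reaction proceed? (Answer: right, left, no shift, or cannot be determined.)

Adding inert gas at constant total pressure expands the volume and lowers every reacting partial pressure. With Δn_gas = 0 − 1 = -1, Q moves away from K toward the side with fewer gas moles, so the system shifts toward the side with more gas moles — to the left.
The forward reaction is endothermic. Raising T favours the endothermic direction — shift to the right.
The individual effects push in opposite directions; without quantitative information the net direction cannot be determined.

cannot be determined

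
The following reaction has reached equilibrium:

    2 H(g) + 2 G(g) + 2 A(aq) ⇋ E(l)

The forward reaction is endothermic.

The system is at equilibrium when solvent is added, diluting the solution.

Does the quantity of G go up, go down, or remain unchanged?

increases

Dilution lowers every aqueous concentration by the same factor. Δn_aq = 0 − 2 = -2, so the system shifts toward the side with more dissolved moles — to the left.
The net shift is to the left. G is a reactant, so its amount increases.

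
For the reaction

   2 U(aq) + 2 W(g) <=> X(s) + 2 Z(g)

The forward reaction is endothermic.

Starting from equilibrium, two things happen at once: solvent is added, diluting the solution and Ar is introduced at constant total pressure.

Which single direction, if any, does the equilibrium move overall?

left

Dilution lowers every aqueous concentration by the same factor. Δn_aq = 0 − 2 = -2, so the system shifts toward the side with more dissolved moles — to the left.
Adding inert gas at constant total pressure expands the volume, scaling every reacting partial pressure by the same factor. Δn_gas = 2 − 2 = 0, so Q is unchanged — no shift.
Only the nonzero effect(s) matter; the net shift is to the left.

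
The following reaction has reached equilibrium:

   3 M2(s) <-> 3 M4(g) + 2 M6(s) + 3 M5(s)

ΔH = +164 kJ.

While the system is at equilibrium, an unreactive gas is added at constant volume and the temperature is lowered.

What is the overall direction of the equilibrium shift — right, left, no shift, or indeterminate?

At constant volume, adding an inert gas leaves every reacting species' partial pressure unchanged, so Q is unchanged — no shift from this change.
The forward reaction is endothermic. Lowering T favours the exothermic direction — shift to the left.
Only the nonzero effect(s) matter; the net shift is to the left.

left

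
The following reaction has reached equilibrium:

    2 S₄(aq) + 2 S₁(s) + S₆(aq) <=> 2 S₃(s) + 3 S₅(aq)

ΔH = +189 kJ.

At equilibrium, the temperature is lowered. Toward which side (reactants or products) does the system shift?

The forward reaction is endothermic. Lowering T favours the exothermic direction — shift to the left.

left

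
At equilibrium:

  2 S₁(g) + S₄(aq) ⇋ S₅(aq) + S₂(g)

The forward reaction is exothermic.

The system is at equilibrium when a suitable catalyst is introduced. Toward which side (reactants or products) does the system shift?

no shift

A catalyst speeds both forward and reverse rates equally; it changes neither Q nor K — no shift from this change.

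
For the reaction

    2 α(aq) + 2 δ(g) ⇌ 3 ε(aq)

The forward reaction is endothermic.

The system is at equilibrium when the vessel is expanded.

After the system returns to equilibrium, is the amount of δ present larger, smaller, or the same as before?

Gas moles: reactants 2, products 0 (Δn_gas = -2). Expansion shifts the system toward the side with more moles of gas — to the left.
The net shift is to the left. δ is a reactant, so its amount increases.

increases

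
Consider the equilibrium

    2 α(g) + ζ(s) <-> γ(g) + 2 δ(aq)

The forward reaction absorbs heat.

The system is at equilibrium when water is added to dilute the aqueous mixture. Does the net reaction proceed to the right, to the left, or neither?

Dilution lowers every aqueous concentration by the same factor. Δn_aq = 2 − 0 = +2, so the system shifts toward the side with more dissolved moles — to the right.

right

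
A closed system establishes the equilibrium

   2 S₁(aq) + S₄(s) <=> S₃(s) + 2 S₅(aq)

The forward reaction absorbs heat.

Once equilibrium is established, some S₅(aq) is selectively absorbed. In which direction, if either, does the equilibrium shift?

right

Removing S₅ (aq), a product, drives the reaction to the right.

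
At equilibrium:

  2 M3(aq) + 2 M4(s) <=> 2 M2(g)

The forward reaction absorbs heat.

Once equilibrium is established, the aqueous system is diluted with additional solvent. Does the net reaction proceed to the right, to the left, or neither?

Dilution lowers every aqueous concentration by the same factor. Δn_aq = 0 − 2 = -2, so the system shifts toward the side with more dissolved moles — to the left.

left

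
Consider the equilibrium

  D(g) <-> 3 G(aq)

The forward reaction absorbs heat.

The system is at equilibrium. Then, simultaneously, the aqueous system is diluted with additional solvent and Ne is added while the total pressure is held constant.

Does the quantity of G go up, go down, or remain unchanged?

cannot be determined

Dilution lowers every aqueous concentration by the same factor. Δn_aq = 3 − 0 = +3, so the system shifts toward the side with more dissolved moles — to the right.
Adding inert gas at constant total pressure expands the volume and lowers every reacting partial pressure. With Δn_gas = 0 − 1 = -1, Q moves away from K toward the side with fewer gas moles, so the system shifts toward the side with more gas moles — to the left.
The two effects oppose each other, so the net shift — and hence the change in G — cannot be determined from the given information.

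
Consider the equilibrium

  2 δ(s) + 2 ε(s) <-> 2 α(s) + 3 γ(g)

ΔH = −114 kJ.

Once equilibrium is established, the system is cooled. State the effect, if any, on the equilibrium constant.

increases

K depends on temperature via the van 't Hoff relation. The forward reaction is exothermic, so lowering T increases K.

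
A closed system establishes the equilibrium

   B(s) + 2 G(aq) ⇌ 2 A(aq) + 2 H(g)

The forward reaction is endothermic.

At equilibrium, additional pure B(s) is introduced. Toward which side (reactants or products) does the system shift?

no shift

B is a pure solid; its activity is 1 regardless of amount, so Q is unaffected — no shift from this change.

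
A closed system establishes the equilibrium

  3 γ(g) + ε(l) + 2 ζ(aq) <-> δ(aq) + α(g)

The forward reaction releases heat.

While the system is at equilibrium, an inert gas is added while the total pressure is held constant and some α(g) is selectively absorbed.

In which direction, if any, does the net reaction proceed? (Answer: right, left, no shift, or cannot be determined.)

Adding inert gas at constant total pressure expands the volume and lowers every reacting partial pressure. With Δn_gas = 1 − 3 = -2, Q moves away from K toward the side with fewer gas moles, so the system shifts toward the side with more gas moles — to the left.
Removing α (g), a product, drives the reaction to the right.
The individual effects push in opposite directions; without quantitative information the net direction cannot be determined.

cannot be determined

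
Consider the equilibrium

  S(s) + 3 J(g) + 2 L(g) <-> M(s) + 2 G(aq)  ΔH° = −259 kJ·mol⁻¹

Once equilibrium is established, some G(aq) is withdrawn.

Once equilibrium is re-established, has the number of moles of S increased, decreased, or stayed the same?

Removing G (aq), a product, drives the reaction to the right.
The net shift is to the right. S is a reactant, so its amount decreases.

decreases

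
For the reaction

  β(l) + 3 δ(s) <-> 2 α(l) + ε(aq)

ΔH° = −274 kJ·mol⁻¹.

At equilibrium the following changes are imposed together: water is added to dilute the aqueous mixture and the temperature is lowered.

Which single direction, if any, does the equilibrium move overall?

right

Dilution lowers every aqueous concentration by the same factor. Δn_aq = 1 − 0 = +1, so the system shifts toward the side with more dissolved moles — to the right.
The forward reaction is exothermic. Lowering T favours the exothermic direction — shift to the right.
All effects act in the same direction — net shift to the right.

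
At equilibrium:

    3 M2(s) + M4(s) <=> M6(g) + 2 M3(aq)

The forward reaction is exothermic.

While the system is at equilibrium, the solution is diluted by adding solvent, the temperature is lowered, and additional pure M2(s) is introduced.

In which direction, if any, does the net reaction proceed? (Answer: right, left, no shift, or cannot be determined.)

Dilution lowers every aqueous concentration by the same factor. Δn_aq = 2 − 0 = +2, so the system shifts toward the side with more dissolved moles — to the right.
The forward reaction is exothermic. Lowering T favours the exothermic direction — shift to the right.
M2 is a pure solid; its activity is 1 regardless of amount, so Q is unaffected — no shift from this change.
Only the nonzero effect(s) matter; the net shift is to the right.

right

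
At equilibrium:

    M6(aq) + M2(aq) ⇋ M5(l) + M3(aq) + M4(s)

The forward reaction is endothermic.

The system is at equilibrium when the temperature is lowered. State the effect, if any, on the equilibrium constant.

K depends on temperature via the van 't Hoff relation. The forward reaction is endothermic, so lowering T decreases K.

decreases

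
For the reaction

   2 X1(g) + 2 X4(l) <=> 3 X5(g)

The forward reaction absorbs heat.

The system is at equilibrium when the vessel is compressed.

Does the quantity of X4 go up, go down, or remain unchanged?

Gas moles: reactants 2, products 3 (Δn_gas = +1). Compression shifts the system toward the side with fewer moles of gas — to the left.
The net shift is to the left. X4 is a reactant, so its amount increases.

increases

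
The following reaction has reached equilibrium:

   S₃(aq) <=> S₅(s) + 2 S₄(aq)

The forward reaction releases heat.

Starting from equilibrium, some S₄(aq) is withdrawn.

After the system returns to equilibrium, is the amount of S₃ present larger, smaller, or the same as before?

decreases

Removing S₄ (aq), a product, drives the reaction to the right.
The net shift is to the right. S₃ is a reactant, so its amount decreases.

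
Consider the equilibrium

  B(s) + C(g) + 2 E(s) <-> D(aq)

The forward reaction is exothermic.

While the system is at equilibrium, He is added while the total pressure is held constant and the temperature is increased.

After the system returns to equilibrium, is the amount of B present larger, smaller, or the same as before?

Adding inert gas at constant total pressure expands the volume and lowers every reacting partial pressure. With Δn_gas = 0 − 1 = -1, Q moves away from K toward the side with fewer gas moles, so the system shifts toward the side with more gas moles — to the left.
The forward reaction is exothermic. Raising T favours the endothermic direction — shift to the left.
The net shift is to the left. B is a reactant, so its amount increases.

increases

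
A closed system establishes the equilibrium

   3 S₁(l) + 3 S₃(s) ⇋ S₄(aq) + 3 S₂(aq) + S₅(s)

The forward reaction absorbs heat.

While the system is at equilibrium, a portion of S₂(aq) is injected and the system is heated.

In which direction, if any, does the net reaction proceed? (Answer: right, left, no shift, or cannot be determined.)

Adding S₂ (aq), a product, drives the reaction to the left.
The forward reaction is endothermic. Raising T favours the endothermic direction — shift to the right.
The individual effects push in opposite directions; without quantitative information the net direction cannot be determined.

cannot be determined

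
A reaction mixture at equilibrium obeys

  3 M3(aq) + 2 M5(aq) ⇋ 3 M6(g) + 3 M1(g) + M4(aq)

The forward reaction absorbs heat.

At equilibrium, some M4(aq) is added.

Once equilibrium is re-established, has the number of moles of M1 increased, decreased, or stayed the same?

Adding M4 (aq), a product, drives the reaction to the left.
The net shift is to the left. M1 is a product, so its amount decreases.

decreases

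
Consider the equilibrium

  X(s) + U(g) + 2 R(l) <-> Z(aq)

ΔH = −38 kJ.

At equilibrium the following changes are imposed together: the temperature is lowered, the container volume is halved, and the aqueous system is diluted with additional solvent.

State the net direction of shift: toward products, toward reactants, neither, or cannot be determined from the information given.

The forward reaction is exothermic. Lowering T favours the exothermic direction — shift to the right.
Gas moles: reactants 1, products 0 (Δn_gas = -1). Compression shifts the system toward the side with fewer moles of gas — to the right.
Dilution lowers every aqueous concentration by the same factor. Δn_aq = 1 − 0 = +1, so the system shifts toward the side with more dissolved moles — to the right.
All effects act in the same direction — net shift to the right.

right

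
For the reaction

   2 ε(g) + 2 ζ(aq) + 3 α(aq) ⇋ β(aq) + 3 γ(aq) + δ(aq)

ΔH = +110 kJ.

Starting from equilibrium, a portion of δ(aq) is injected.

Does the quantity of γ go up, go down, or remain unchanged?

decreases

Adding δ (aq), a product, drives the reaction to the left.
The net shift is to the left. γ is a product, so its amount decreases.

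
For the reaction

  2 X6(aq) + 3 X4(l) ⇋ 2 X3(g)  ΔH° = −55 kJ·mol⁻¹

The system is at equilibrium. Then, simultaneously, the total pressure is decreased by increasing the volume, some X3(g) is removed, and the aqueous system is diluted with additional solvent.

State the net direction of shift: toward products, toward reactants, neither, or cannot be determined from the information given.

Gas moles: reactants 0, products 2 (Δn_gas = +2). Expansion shifts the system toward the side with more moles of gas — to the right.
Removing X3 (g), a product, drives the reaction to the right.
Dilution lowers every aqueous concentration by the same factor. Δn_aq = 0 − 2 = -2, so the system shifts toward the side with more dissolved moles — to the left.
The individual effects push in opposite directions; without quantitative information the net direction cannot be determined.

cannot be determined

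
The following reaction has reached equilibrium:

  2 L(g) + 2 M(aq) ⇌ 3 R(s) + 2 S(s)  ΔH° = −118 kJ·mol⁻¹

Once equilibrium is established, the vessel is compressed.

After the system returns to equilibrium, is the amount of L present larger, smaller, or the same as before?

decreases

Gas moles: reactants 2, products 0 (Δn_gas = -2). Compression shifts the system toward the side with fewer moles of gas — to the right.
The net shift is to the right. L is a reactant, so its amount decreases.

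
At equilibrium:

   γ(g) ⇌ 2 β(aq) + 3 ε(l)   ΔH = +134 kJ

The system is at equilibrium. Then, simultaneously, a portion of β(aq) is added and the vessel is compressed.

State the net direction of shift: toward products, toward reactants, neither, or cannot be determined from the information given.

cannot be determined

Adding β (aq), a product, drives the reaction to the left.
Gas moles: reactants 1, products 0 (Δn_gas = -1). Compression shifts the system toward the side with fewer moles of gas — to the right.
The individual effects push in opposite directions; without quantitative information the net direction cannot be determined.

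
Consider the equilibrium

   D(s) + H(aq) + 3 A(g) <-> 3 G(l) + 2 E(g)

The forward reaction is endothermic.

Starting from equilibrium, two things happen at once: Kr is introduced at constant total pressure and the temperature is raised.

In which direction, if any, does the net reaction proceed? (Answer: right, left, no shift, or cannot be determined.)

Adding inert gas at constant total pressure expands the volume and lowers every reacting partial pressure. With Δn_gas = 2 − 3 = -1, Q moves away from K toward the side with fewer gas moles, so the system shifts toward the side with more gas moles — to the left.
The forward reaction is endothermic. Raising T favours the endothermic direction — shift to the right.
The individual effects push in opposite directions; without quantitative information the net direction cannot be determined.

cannot be determined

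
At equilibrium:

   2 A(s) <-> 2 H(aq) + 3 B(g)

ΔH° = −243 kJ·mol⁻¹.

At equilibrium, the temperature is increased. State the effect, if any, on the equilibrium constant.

decreases

K depends on temperature via the van 't Hoff relation. The forward reaction is exothermic, so raising T decreases K.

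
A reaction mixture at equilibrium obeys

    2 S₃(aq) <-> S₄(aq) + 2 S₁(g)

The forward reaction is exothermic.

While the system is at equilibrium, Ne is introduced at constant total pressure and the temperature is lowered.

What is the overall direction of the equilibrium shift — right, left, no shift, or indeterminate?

right

Adding inert gas at constant total pressure expands the volume and lowers every reacting partial pressure. With Δn_gas = 2 − 0 = +2, Q moves away from K toward the side with fewer gas moles, so the system shifts toward the side with more gas moles — to the right.
The forward reaction is exothermic. Lowering T favours the exothermic direction — shift to the right.
All effects act in the same direction — net shift to the right.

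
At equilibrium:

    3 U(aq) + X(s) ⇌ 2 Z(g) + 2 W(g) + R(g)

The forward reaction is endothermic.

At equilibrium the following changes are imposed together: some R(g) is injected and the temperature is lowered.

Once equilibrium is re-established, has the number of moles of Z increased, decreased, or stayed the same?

Adding R (g), a product, drives the reaction to the left.
The forward reaction is endothermic. Lowering T favours the exothermic direction — shift to the left.
The net shift is to the left. Z is a product, so its amount decreases.

decreases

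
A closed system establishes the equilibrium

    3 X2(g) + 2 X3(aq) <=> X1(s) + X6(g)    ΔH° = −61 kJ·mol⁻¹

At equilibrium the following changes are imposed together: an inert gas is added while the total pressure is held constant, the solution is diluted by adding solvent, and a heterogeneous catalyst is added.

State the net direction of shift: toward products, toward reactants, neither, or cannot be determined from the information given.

Adding inert gas at constant total pressure expands the volume and lowers every reacting partial pressure. With Δn_gas = 1 − 3 = -2, Q moves away from K toward the side with fewer gas moles, so the system shifts toward the side with more gas moles — to the left.
Dilution lowers every aqueous concentration by the same factor. Δn_aq = 0 − 2 = -2, so the system shifts toward the side with more dissolved moles — to the left.
A catalyst speeds both forward and reverse rates equally; it changes neither Q nor K — no shift from this change.
Only the nonzero effect(s) matter; the net shift is to the left.

left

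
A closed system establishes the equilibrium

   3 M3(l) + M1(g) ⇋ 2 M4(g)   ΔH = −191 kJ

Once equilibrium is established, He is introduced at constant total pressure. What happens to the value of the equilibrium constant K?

The equilibrium constant depends only on temperature. This perturbation may move the position of equilibrium, but since T is unchanged, K itself is unchanged.

unchanged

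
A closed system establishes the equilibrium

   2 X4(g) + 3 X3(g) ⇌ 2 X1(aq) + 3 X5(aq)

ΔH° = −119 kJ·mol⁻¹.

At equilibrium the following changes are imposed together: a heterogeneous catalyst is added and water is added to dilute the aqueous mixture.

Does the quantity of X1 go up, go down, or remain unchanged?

A catalyst speeds both forward and reverse rates equally; it changes neither Q nor K — no shift from this change.
Dilution lowers every aqueous concentration by the same factor. Δn_aq = 5 − 0 = +5, so the system shifts toward the side with more dissolved moles — to the right.
The net shift is to the right. X1 is a product, so its amount increases.

increases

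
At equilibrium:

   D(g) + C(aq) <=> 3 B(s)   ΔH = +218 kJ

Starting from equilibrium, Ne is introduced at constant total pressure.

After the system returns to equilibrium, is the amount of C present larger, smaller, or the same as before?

increases

Adding inert gas at constant total pressure expands the volume and lowers every reacting partial pressure. With Δn_gas = 0 − 1 = -1, Q moves away from K toward the side with fewer gas moles, so the system shifts toward the side with more gas moles — to the left.
The net shift is to the left. C is a reactant, so its amount increases.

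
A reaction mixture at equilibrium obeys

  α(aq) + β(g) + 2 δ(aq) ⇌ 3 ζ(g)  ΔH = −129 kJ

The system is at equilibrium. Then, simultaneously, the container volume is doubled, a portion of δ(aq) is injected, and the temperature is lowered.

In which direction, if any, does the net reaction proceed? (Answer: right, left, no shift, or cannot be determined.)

Gas moles: reactants 1, products 3 (Δn_gas = +2). Expansion shifts the system toward the side with more moles of gas — to the right.
Adding δ (aq), a reactant, drives the reaction to the right.
The forward reaction is exothermic. Lowering T favours the exothermic direction — shift to the right.
All effects act in the same direction — net shift to the right.

right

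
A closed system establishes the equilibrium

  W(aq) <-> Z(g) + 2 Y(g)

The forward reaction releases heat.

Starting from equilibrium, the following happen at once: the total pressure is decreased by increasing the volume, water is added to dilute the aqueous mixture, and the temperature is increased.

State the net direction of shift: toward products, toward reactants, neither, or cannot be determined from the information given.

cannot be determined

Gas moles: reactants 0, products 3 (Δn_gas = +3). Expansion shifts the system toward the side with more moles of gas — to the right.
Dilution lowers every aqueous concentration by the same factor. Δn_aq = 0 − 1 = -1, so the system shifts toward the side with more dissolved moles — to the left.
The forward reaction is exothermic. Raising T favours the endothermic direction — shift to the left.
The individual effects push in opposite directions; without quantitative information the net direction cannot be determined.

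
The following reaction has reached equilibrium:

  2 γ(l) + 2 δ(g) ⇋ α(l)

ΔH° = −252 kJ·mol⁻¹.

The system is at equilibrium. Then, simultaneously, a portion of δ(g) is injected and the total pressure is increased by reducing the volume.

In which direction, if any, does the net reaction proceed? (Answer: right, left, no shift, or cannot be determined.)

Adding δ (g), a reactant, drives the reaction to the right.
Gas moles: reactants 2, products 0 (Δn_gas = -2). Compression shifts the system toward the side with fewer moles of gas — to the right.
All effects act in the same direction — net shift to the right.

right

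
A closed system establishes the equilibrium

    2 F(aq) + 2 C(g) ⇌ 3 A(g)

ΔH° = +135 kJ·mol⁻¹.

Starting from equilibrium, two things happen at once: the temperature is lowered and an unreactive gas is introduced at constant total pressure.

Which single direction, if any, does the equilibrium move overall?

cannot be determined

The forward reaction is endothermic. Lowering T favours the exothermic direction — shift to the left.
Adding inert gas at constant total pressure expands the volume and lowers every reacting partial pressure. With Δn_gas = 3 − 2 = +1, Q moves away from K toward the side with fewer gas moles, so the system shifts toward the side with more gas moles — to the right.
The individual effects push in opposite directions; without quantitative information the net direction cannot be determined.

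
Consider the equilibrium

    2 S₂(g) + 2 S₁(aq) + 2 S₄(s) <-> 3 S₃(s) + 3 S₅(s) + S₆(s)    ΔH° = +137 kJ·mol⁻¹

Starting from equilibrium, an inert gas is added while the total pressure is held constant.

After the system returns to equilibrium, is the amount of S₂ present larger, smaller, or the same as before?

increases

Adding inert gas at constant total pressure expands the volume and lowers every reacting partial pressure. With Δn_gas = 0 − 2 = -2, Q moves away from K toward the side with fewer gas moles, so the system shifts toward the side with more gas moles — to the left.
The net shift is to the left. S₂ is a reactant, so its amount increases.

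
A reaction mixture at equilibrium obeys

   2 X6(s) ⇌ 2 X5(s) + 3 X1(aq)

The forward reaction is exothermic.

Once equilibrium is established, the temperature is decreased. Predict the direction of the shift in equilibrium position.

The forward reaction is exothermic. Lowering T favours the exothermic direction — shift to the right.

right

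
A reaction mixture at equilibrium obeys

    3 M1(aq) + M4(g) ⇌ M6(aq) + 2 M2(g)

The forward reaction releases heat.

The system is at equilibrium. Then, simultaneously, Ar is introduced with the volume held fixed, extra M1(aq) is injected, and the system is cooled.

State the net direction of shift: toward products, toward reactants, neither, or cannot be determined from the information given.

At constant volume, adding an inert gas leaves every reacting species' partial pressure unchanged, so Q is unchanged — no shift from this change.
Adding M1 (aq), a reactant, drives the reaction to the right.
The forward reaction is exothermic. Lowering T favours the exothermic direction — shift to the right.
Only the nonzero effect(s) matter; the net shift is to the right.

right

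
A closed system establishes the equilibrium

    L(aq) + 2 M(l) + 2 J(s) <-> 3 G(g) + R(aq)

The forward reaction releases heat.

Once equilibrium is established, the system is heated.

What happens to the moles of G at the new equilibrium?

The forward reaction is exothermic. Raising T favours the endothermic direction — shift to the left.
The net shift is to the left. G is a product, so its amount decreases.

decreases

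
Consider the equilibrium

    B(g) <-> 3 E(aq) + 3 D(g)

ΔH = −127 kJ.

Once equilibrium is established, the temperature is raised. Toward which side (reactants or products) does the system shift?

left

The forward reaction is exothermic. Raising T favours the endothermic direction — shift to the left.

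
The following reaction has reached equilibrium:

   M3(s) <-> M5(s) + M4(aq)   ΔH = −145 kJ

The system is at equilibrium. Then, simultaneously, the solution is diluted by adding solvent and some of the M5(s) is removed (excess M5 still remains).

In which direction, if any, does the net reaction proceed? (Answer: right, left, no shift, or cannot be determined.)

Dilution lowers every aqueous concentration by the same factor. Δn_aq = 1 − 0 = +1, so the system shifts toward the side with more dissolved moles — to the right.
M5 is a pure solid; its activity is 1 regardless of amount, so Q is unaffected — no shift from this change.
Only the nonzero effect(s) matter; the net shift is to the right.

right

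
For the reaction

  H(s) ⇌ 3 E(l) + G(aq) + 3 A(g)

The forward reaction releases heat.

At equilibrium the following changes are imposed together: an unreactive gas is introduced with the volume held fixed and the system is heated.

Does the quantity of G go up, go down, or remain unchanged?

decreases

At constant volume, adding an inert gas leaves every reacting species' partial pressure unchanged, so Q is unchanged — no shift from this change.
The forward reaction is exothermic. Raising T favours the endothermic direction — shift to the left.
The net shift is to the left. G is a product, so its amount decreases.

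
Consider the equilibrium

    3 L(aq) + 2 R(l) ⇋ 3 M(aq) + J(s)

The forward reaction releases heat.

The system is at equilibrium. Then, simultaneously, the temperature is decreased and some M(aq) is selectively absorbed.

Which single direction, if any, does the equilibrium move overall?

right

The forward reaction is exothermic. Lowering T favours the exothermic direction — shift to the right.
Removing M (aq), a product, drives the reaction to the right.
All effects act in the same direction — net shift to the right.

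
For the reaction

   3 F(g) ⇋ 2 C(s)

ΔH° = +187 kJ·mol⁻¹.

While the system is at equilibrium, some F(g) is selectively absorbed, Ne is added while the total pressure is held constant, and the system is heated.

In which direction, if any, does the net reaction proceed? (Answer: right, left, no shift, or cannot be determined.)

Removing F (g), a reactant, drives the reaction to the left.
Adding inert gas at constant total pressure expands the volume and lowers every reacting partial pressure. With Δn_gas = 0 − 3 = -3, Q moves away from K toward the side with fewer gas moles, so the system shifts toward the side with more gas moles — to the left.
The forward reaction is endothermic. Raising T favours the endothermic direction — shift to the right.
The individual effects push in opposite directions; without quantitative information the net direction cannot be determined.

cannot be determined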